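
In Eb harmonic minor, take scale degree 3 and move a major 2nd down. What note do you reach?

Scale degree 3 of Eb harmonic minor is Gb.
A major second (2 semitones) below Gb lands on the letter F, giving Fb.

Fb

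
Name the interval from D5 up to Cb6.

Counting letters D–E–F–G–A–B–C gives a seventh.
D→Cb = 9 semitones, 2 narrower than the major seventh (11), so diminished.

diminished seventh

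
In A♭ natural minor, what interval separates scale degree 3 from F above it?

augmented fourth

Scale degree 3 of Ab natural minor is Cb.
Cb up to F: letters C→F make it a fourth; 6 semitones makes it augmented.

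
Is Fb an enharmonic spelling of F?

Fb is pitch class 4; F is pitch class 5.
The pitch classes differ (4 vs. 5), so they are not enharmonic equivalents.

No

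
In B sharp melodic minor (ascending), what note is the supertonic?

C##

The B# melodic minor (ascending) scale runs B# C## D# E# F## G## A##.
Degree 2 is C##.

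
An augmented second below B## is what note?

B down a major second is A, so the target letter is A.
From B##, an augmented second is 3 semitones down: A#.

A#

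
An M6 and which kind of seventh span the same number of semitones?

A major sixth spans 9 semitones.
A seventh spanning 9 semitones is diminished (the major seventh is 11).

diminished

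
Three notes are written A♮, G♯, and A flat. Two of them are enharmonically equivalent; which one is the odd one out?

A

In 12-tone equal temperament, enharmonic equivalents share a pitch class. A is pitch class 9; G# is pitch class 8; Ab is pitch class 8.
G# and Ab share pitch class 8, while A is pitch class 9.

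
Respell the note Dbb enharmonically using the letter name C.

C

Plain C sits at the same pitch as Dbb, so on the letter C the same pitch needs a natural: C.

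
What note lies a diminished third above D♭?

Fbb

D up a major third is F#, so the target letter is F.
From Db, a diminished third is 2 semitones up: Fbb.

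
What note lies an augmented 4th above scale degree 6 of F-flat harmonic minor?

Scale degree 6 of Fb harmonic minor is Dbb.
An augmented fourth (6 semitones) above Dbb lands on the letter G, giving Gb.

Gb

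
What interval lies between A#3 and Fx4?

The letter names run A→F, a span of 5 letter steps, so the interval is some kind of sixth.
A# to F## is 9 semitones. A major sixth is 9, so 9 makes it major.

major sixth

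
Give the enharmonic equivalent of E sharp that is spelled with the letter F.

E# is pitch class 5. The letter F alone is pitch class 5.
Pitch class 5 on F needs no accidental: F.

F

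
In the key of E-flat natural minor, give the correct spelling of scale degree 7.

Db

The Eb natural minor scale runs Eb F Gb Ab Bb Cb Db.
Degree 7 is Db.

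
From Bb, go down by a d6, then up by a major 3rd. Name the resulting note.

A diminished sixth down from Bb is D# (letter D, 7 semitones down).
A major third up from D# is F## (letter F, 4 semitones up).

F##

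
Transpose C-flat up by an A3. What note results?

E

C up a major third is E, so the target letter is E.
From Cb, an augmented third is 5 semitones up: E.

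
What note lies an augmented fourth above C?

F#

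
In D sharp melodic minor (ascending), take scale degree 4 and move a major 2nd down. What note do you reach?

Scale degree 4 of D# melodic minor (ascending) is G#.
A major second (2 semitones) below G# lands on the letter F, giving F#.

F#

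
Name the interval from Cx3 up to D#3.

The letter names run C→D, a span of 1 letter step, so the interval is some kind of second.
C## to D# is 1 semitone. A major second is 2, so 1 makes it minor.

minor second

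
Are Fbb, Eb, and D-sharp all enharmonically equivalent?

Yes

Fbb = pitch class 3 and Eb = pitch class 3 and D# = pitch class 3 — the same pitch class, so they are enharmonic equivalents.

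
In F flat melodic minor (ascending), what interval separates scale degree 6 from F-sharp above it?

augmented third

Scale degree 6 of Fb melodic minor (ascending) is Db.
Db up to F#: letters D→F make it a third; 5 semitones makes it augmented.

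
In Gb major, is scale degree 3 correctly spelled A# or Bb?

Bb

Each scale degree takes a distinct letter name. Degree 3 of a scale on G must use the letter B.
Bb and A# are enharmonically the same pitch, but only Bb uses the letter B, so it is the correct spelling here.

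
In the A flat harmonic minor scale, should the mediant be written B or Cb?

Cb

Each scale degree takes a distinct letter name. Degree 3 of a scale on A must use the letter C.
Cb and B are enharmonically the same pitch, but only Cb uses the letter C, so it is the correct spelling here.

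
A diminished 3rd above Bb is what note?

Dbb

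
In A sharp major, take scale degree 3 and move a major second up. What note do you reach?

D##

Scale degree 3 of A# major is C##.
A major second (2 semitones) above C## lands on the letter D, giving D##.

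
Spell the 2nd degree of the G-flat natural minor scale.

Ab

Degree 2 takes the letter 1 step above G, which is A.
In natural minor, degree 2 sits 2 semitones above the tonic. Gb + 2 semitones is pitch class 8, spelled on A as Ab.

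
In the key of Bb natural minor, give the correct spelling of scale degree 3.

Db

The Bb natural minor scale runs Bb C Db Eb F Gb Ab.
Degree 3 is Db.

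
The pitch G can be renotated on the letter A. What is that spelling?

Plain A sits 2 semitones above G, so on the letter A the same pitch needs a double flat: Abb.

Abb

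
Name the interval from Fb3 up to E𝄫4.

minor seventh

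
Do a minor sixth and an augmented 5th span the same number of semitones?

A minor sixth spans 8 semitones; an augmented fifth spans 8.
They are enharmonically equivalent.

Yes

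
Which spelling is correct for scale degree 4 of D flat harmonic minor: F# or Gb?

Each scale degree takes a distinct letter name. Degree 4 of a scale on D must use the letter G.
Gb and F# are enharmonically the same pitch, but only Gb uses the letter G, so it is the correct spelling here.

Gb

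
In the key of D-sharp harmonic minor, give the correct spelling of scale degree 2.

E#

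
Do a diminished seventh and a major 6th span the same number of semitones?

A diminished seventh spans 9 semitones; a major sixth spans 9.
They are enharmonically equivalent.

Yes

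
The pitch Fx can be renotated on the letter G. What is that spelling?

Plain G sits at the same pitch as F##, so on the letter G the same pitch needs a natural: G.

G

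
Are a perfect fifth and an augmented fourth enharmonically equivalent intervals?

No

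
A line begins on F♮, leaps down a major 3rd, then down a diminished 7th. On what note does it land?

E

A major third down from F is Db (letter D, 4 semitones down).
A diminished seventh down from Db is E (letter E, 9 semitones down).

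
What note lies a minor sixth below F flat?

Ab

F down a major sixth is Ab, so the target letter is A.
From Fb, a minor sixth is 8 semitones down: Ab.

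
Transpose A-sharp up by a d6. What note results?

F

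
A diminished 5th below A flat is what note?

A fifth below A lands on the letter D.
A diminished fifth spans 6 semitones, so Ab moves to pitch class 2. On the letter D that is D.

D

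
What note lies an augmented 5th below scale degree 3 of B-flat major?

Scale degree 3 of Bb major is D.
An augmented fifth (8 semitones) below D lands on the letter G, giving Gb.

Gb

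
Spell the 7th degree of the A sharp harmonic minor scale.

G##

Degree 7 takes the letter 6 steps above A, which is G.
In harmonic minor, degree 7 sits 11 semitones above the tonic. A# + 11 semitones is pitch class 9, spelled on G as G##.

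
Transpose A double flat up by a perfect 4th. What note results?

Dbb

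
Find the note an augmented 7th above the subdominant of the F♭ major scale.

A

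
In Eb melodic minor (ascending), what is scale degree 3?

Gb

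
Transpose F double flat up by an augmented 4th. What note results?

Bbb

F up a perfect fourth is Bb, so the target letter is B.
From Fbb, an augmented fourth is 6 semitones up: Bbb.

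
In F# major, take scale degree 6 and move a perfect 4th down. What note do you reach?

Scale degree 6 of F# major is D#.
A perfect fourth (5 semitones) below D# lands on the letter A, giving A#.

A#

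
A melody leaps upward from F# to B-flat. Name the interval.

The letter names run F→B, a span of 3 letter steps, so the interval is some kind of fourth.
F# to Bb is 4 semitones. A perfect fourth is 5, so 4 makes it diminished.

diminished fourth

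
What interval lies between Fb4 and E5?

Counting letters F–G–A–B–C–D–E gives a seventh.
Fb→E = 12 semitones, 1 wider than the major seventh (11), so augmented.

augmented seventh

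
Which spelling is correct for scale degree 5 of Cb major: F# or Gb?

Each scale degree takes a distinct letter name. Degree 5 of a scale on C must use the letter G.
Gb and F# are enharmonically the same pitch, but only Gb uses the letter G, so it is the correct spelling here.

Gb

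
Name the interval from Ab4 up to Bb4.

major second

The letter names run A→B, a span of 1 letter step, so the interval is some kind of second.
Ab to Bb is 2 semitones. A major second is 2, so 2 makes it major.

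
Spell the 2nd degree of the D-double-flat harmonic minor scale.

Degree 2 takes the letter 1 step above D, which is E.
In harmonic minor, degree 2 sits 2 semitones above the tonic. Dbb + 2 semitones is pitch class 2, spelled on E as Ebb.

Ebb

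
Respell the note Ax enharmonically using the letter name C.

Cb

Plain C sits 1 semitone above A##, so on the letter C the same pitch needs a flat: Cb.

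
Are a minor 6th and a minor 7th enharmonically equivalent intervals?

No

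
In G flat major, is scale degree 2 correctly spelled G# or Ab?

Each scale degree takes a distinct letter name. Degree 2 of a scale on G must use the letter A.
Ab and G# are enharmonically the same pitch, but only Ab uses the letter A, so it is the correct spelling here.

Ab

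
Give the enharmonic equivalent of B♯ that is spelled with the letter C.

B# is pitch class 0. The letter C alone is pitch class 0.
Pitch class 0 on C needs no accidental: C.

C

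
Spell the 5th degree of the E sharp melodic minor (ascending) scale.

B#

The E# melodic minor (ascending) scale runs E# F## G# A# B# C## D##.
Degree 5 is B#.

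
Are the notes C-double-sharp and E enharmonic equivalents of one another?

Two spellings are enharmonically equivalent only if they share a pitch class.
Here C## → 2, E → 4; 2 ≠ 4, so they are not.

No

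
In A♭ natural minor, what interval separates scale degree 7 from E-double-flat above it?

minor sixth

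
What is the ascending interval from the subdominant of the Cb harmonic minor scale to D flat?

The subdominant of Cb harmonic minor is Fb.
Fb up to Db: letters F→D make it a sixth; 9 semitones makes it major.

major sixth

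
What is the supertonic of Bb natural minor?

C

Degree 2 takes the letter 1 step above B, which is C.
In natural minor, degree 2 sits 2 semitones above the tonic. Bb + 2 semitones is pitch class 0, spelled on C as C.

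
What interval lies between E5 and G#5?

major third

Counting letters E–F–G gives a third.
E→G# = 4 semitones, exactly the major third.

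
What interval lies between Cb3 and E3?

augmented third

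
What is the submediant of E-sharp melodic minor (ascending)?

C##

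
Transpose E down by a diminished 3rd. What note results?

C##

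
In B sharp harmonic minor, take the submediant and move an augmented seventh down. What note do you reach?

Ab

The submediant of B# harmonic minor is G#.
An augmented seventh (12 semitones) below G# lands on the letter A, giving Ab.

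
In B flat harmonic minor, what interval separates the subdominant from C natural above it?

major sixth

The subdominant of Bb harmonic minor is Eb.
Eb up to C: letters E→C make it a sixth; 9 semitones makes it major.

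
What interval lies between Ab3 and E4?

augmented fifth

Counting letters A–B–C–D–E gives a fifth.
Ab→E = 8 semitones, 1 wider than the perfect fifth (7), so augmented.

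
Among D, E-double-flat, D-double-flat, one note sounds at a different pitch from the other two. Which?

Dbb

In 12-tone equal temperament, enharmonic equivalents share a pitch class. D is pitch class 2; Ebb is pitch class 2; Dbb is pitch class 0.
D and Ebb share pitch class 2, while Dbb is pitch class 0.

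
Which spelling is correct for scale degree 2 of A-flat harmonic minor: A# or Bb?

Bb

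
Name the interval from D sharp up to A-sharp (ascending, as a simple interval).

perfect fifth

Counting letters D–E–F–G–A gives a fifth.
D#→A# = 7 semitones, exactly the perfect fifth.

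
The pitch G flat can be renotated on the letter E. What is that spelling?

E##

Plain E sits 2 semitones below Gb, so on the letter E the same pitch needs a double sharp: E##.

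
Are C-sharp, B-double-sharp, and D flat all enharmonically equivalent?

Yes

C# = pitch class 1 and B## = pitch class 1 and Db = pitch class 1 — the same pitch class, so they are enharmonic equivalents.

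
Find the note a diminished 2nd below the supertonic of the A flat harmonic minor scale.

A#

The supertonic of Ab harmonic minor is Bb.
A diminished second (0 semitones) below Bb lands on the letter A, giving A#.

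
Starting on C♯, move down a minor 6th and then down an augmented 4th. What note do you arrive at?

A minor sixth down from C# is E# (letter E, 8 semitones down).
An augmented fourth down from E# is B (letter B, 6 semitones down).

B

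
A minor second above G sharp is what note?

A

A second above G lands on the letter A.
A minor second spans 1 semitone, so G# moves to pitch class 9. On the letter A that is A.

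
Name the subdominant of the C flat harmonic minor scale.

Fb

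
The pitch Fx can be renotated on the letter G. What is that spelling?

G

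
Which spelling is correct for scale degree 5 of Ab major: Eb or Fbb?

Eb

Each scale degree takes a distinct letter name. Degree 5 of a scale on A must use the letter E.
Eb and Fbb are enharmonically the same pitch, but only Eb uses the letter E, so it is the correct spelling here.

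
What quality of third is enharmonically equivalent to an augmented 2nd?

minor

An augmented second spans 3 semitones.
A third spanning 3 semitones is minor (the major third is 4).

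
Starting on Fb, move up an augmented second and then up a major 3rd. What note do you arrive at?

B

An augmented second up from Fb is G (letter G, 3 semitones up).
A major third up from G is B (letter B, 4 semitones up).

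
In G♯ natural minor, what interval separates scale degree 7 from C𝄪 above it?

Scale degree 7 of G# natural minor is F#.
F# up to C##: letters F→C make it a fifth; 8 semitones makes it augmented.

augmented fifth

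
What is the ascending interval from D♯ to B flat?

diminished sixth

The letter names run D→B, a span of 5 letter steps, so the interval is some kind of sixth.
D# to Bb is 7 semitones. A major sixth is 9, so 7 makes it diminished.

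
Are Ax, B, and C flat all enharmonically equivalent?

A## = pitch class 11 and B = pitch class 11 and Cb = pitch class 11 — the same pitch class, so they are enharmonic equivalents.

Yes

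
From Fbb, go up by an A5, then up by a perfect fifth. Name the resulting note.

Gb

An augmented fifth up from Fbb is Cb (letter C, 8 semitones up).
A perfect fifth up from Cb is Gb (letter G, 7 semitones up).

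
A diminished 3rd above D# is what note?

F

A third above D lands on the letter F.
A diminished third spans 2 semitones, so D# moves to pitch class 5. On the letter F that is F.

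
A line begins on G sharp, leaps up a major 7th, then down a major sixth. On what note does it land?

A#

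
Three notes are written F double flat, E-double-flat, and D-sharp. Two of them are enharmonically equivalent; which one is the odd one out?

Ebb

In 12-tone equal temperament, enharmonic equivalents share a pitch class. Fbb is pitch class 3; Ebb is pitch class 2; D# is pitch class 3.
Fbb and D# share pitch class 3, while Ebb is pitch class 2.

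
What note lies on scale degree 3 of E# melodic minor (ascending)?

G#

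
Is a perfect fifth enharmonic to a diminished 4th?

No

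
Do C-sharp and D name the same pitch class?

Two spellings are enharmonically equivalent only if they share a pitch class.
Here C# → 1, D → 2; 1 ≠ 2, so they are not.

No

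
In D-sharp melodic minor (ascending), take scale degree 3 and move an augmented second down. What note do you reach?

Scale degree 3 of D# melodic minor (ascending) is F#.
An augmented second (3 semitones) below F# lands on the letter E, giving Eb.

Eb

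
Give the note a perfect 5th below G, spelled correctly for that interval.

C

G down a perfect fifth is C, so the target letter is C.
From G, a perfect fifth is 7 semitones down: C.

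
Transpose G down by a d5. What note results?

G down a perfect fifth is C, so the target letter is C.
From G, a diminished fifth is 6 semitones down: C#.

C#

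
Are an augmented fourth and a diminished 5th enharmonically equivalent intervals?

An augmented fourth spans 6 semitones; a diminished fifth spans 6.
They are enharmonically equivalent.

Yes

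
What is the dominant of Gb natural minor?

Degree 5 takes the letter 4 steps above G, which is D.
In natural minor, degree 5 sits 7 semitones above the tonic. Gb + 7 semitones is pitch class 1, spelled on D as Db.

Db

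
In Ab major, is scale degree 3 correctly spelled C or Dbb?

Each scale degree takes a distinct letter name. Degree 3 of a scale on A must use the letter C.
C and Dbb are enharmonically the same pitch, but only C uses the letter C, so it is the correct spelling here.

C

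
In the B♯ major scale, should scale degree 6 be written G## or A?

G##

Each scale degree takes a distinct letter name. Degree 6 of a scale on B must use the letter G.
G## and A are enharmonically the same pitch, but only G## uses the letter G, so it is the correct spelling here.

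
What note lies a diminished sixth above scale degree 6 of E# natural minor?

Ab

Scale degree 6 of E# natural minor is C#.
A diminished sixth (7 semitones) above C# lands on the letter A, giving Ab.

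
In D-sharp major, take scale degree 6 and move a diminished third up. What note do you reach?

D

Scale degree 6 of D# major is B#.
A diminished third (2 semitones) above B# lands on the letter D, giving D.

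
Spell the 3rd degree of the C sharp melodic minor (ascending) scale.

E

The C# melodic minor (ascending) scale runs C# D# E F# G# A# B#.
Degree 3 is E.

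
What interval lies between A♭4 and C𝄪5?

doubly augmented third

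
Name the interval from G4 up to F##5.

augmented seventh

Counting letters G–A–B–C–D–E–F gives a seventh.
G→F## = 12 semitones, 1 wider than the major seventh (11), so augmented.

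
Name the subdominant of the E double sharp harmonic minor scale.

Degree 4 takes the letter 3 steps above E, which is A.
In harmonic minor, degree 4 sits 5 semitones above the tonic. E## + 5 semitones is pitch class 11, spelled on A as A##.

A##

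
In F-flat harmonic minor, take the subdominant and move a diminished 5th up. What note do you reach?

The subdominant of Fb harmonic minor is Bbb.
A diminished fifth (6 semitones) above Bbb lands on the letter F, giving Fbb.

Fbb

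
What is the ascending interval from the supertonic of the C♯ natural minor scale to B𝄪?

augmented sixth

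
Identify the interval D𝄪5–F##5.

Counting letters D–E–F gives a third.
D##→F## = 3 semitones, 1 narrower than the major third (4), so minor.

minor third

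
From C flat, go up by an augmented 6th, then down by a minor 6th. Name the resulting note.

An augmented sixth up from Cb is A (letter A, 10 semitones up).
A minor sixth down from A is C# (letter C, 8 semitones down).

C#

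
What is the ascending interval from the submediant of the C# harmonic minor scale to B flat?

The submediant of C# harmonic minor is A.
A up to Bb: letters A→B make it a second; 1 semitone makes it minor.

minor second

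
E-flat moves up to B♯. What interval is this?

The letter names run E→B, a span of 4 letter steps, so the interval is some kind of fifth.
Eb to B# is 9 semitones. A perfect fifth is 7, so 9 makes it doubly augmented.

doubly augmented fifth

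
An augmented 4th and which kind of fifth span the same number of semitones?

diminished

An augmented fourth spans 6 semitones.
A fifth spanning 6 semitones is diminished (the perfect fifth is 7).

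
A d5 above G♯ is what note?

D

A fifth above G lands on the letter D.
A diminished fifth spans 6 semitones, so G# moves to pitch class 2. On the letter D that is D.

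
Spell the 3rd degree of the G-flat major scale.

Degree 3 takes the letter 2 steps above G, which is B.
In major, degree 3 sits 4 semitones above the tonic. Gb + 4 semitones is pitch class 10, spelled on B as Bb.

Bb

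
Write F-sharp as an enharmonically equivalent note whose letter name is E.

Plain E sits 2 semitones below F#, so on the letter E the same pitch needs a double sharp: E##.

E##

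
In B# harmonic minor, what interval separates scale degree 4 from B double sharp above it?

Scale degree 4 of B# harmonic minor is E#.
E# up to B##: letters E→B make it a fifth; 8 semitones makes it augmented.

augmented fifth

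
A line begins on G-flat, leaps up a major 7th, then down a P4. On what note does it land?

C

A major seventh up from Gb is F (letter F, 11 semitones up).
A perfect fourth down from F is C (letter C, 5 semitones down).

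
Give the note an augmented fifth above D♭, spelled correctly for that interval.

A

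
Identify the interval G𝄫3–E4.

The letter names run G→E, a span of 5 letter steps, so the interval is some kind of sixth.
Gbb to E is 11 semitones. A major sixth is 9, so 11 makes it doubly augmented.

doubly augmented sixth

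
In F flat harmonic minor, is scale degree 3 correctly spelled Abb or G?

Abb

Each scale degree takes a distinct letter name. Degree 3 of a scale on F must use the letter A.
Abb and G are enharmonically the same pitch, but only Abb uses the letter A, so it is the correct spelling here.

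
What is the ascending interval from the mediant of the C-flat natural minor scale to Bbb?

perfect fifth

The mediant of Cb natural minor is Ebb.
Ebb up to Bbb: letters E→B make it a fifth; 7 semitones makes it perfect.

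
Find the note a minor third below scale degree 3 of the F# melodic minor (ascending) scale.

Scale degree 3 of F# melodic minor (ascending) is A.
A minor third (3 semitones) below A lands on the letter F, giving F#.

F#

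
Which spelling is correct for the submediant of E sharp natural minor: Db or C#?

C#

Each scale degree takes a distinct letter name. Degree 6 of a scale on E must use the letter C.
C# and Db are enharmonically the same pitch, but only C# uses the letter C, so it is the correct spelling here.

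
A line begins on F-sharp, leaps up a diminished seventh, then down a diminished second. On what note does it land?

D#

A diminished seventh up from F# is Eb (letter E, 9 semitones up).
A diminished second down from Eb is D# (letter D, 0 semitones down).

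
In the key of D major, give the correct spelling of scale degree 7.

Degree 7 takes the letter 6 steps above D, which is C.
In major, degree 7 sits 11 semitones above the tonic. D + 11 semitones is pitch class 1, spelled on C as C#.

C#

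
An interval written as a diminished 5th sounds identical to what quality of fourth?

augmented

A diminished fifth spans 6 semitones.
A fourth spanning 6 semitones is augmented (the perfect fourth is 5).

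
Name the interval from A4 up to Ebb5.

doubly diminished fifth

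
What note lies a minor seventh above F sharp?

E

F up a major seventh is E, so the target letter is E.
From F#, a minor seventh is 10 semitones up: E.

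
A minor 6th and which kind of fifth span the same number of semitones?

augmented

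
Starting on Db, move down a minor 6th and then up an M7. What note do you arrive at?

E

A minor sixth down from Db is F (letter F, 8 semitones down).
A major seventh up from F is E (letter E, 11 semitones up).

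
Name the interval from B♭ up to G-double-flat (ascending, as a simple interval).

diminished sixth

The letter names run B→G, a span of 5 letter steps, so the interval is some kind of sixth.
Bb to Gbb is 7 semitones. A major sixth is 9, so 7 makes it diminished.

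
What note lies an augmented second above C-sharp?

D##

A second above C lands on the letter D.
An augmented second spans 3 semitones, so C# moves to pitch class 4. On the letter D that is D##.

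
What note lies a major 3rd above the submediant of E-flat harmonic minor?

The submediant of Eb harmonic minor is Cb.
A major third (4 semitones) above Cb lands on the letter E, giving Eb.

Eb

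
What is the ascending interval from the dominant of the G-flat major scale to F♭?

minor third

The dominant of Gb major is Db.
Db up to Fb: letters D→F make it a third; 3 semitones makes it minor.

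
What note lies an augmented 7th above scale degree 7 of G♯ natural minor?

Scale degree 7 of G# natural minor is F#.
An augmented seventh (12 semitones) above F# lands on the letter E, giving E##.

E##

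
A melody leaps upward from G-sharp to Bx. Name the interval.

augmented third

The letter names run G→B, a span of 2 letter steps, so the interval is some kind of third.
G# to B## is 5 semitones. A major third is 4, so 5 makes it augmented.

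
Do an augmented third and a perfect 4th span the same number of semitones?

Yes

An augmented third spans 5 semitones; a perfect fourth spans 5.
They are enharmonically equivalent.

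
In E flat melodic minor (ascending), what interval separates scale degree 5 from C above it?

Scale degree 5 of Eb melodic minor (ascending) is Bb.
Bb up to C: letters B→C make it a second; 2 semitones makes it major.

major second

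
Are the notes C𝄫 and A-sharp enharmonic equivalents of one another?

Yes

Cbb = pitch class 10 and A# = pitch class 10 — the same pitch class, so they are enharmonic equivalents.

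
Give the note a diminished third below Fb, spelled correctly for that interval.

D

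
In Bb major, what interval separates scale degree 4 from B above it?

Scale degree 4 of Bb major is Eb.
Eb up to B: letters E→B make it a fifth; 8 semitones makes it augmented.

augmented fifth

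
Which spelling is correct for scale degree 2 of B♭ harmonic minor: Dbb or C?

Each scale degree takes a distinct letter name. Degree 2 of a scale on B must use the letter C.
C and Dbb are enharmonically the same pitch, but only C uses the letter C, so it is the correct spelling here.

C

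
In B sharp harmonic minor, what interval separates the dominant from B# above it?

perfect fourth

The dominant of B# harmonic minor is F##.
F## up to B#: letters F→B make it a fourth; 5 semitones makes it perfect.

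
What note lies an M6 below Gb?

Bbb

A sixth below G lands on the letter B.
A major sixth spans 9 semitones, so Gb moves to pitch class 9. On the letter B that is Bbb.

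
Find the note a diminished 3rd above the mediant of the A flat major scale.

The mediant of Ab major is C.
A diminished third (2 semitones) above C lands on the letter E, giving Ebb.

Ebb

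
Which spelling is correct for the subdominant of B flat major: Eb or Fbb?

Each scale degree takes a distinct letter name. Degree 4 of a scale on B must use the letter E.
Eb and Fbb are enharmonically the same pitch, but only Eb uses the letter E, so it is the correct spelling here.

Eb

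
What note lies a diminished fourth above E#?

E up a perfect fourth is A, so the target letter is A.
From E#, a diminished fourth is 4 semitones up: A.

A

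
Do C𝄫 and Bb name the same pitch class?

Yes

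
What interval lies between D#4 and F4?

Counting letters D–E–F gives a third.
D#→F = 2 semitones, 2 narrower than the major third (4), so diminished.

diminished third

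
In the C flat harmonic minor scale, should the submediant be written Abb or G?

Abb

Each scale degree takes a distinct letter name. Degree 6 of a scale on C must use the letter A.
Abb and G are enharmonically the same pitch, but only Abb uses the letter A, so it is the correct spelling here.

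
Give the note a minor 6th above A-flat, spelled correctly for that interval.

Fb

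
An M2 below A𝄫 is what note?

Gbb

A down a major second is G, so the target letter is G.
From Abb, a major second is 2 semitones down: Gbb.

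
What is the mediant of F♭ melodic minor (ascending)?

The Fb melodic minor (ascending) scale runs Fb Gb Abb Bbb Cb Db Eb.
Degree 3 is Abb.

Abb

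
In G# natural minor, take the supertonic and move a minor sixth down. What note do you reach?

The supertonic of G# natural minor is A#.
A minor sixth (8 semitones) below A# lands on the letter C, giving C##.

C##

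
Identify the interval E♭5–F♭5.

minor second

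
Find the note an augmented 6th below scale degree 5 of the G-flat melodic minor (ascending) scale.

Scale degree 5 of Gb melodic minor (ascending) is Db.
An augmented sixth (10 semitones) below Db lands on the letter F, giving Fbb.

Fbb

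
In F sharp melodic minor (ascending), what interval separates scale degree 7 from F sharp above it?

minor second

Scale degree 7 of F# melodic minor (ascending) is E#.
E# up to F#: letters E→F make it a second; 1 semitone makes it minor.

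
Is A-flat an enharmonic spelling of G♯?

Yes

Ab = pitch class 8 and G# = pitch class 8 — the same pitch class, so they are enharmonic equivalents.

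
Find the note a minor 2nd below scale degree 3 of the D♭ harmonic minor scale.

Scale degree 3 of Db harmonic minor is Fb.
A minor second (1 semitone) below Fb lands on the letter E, giving Eb.

Eb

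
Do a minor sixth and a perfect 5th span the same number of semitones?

A minor sixth spans 8 semitones; a perfect fifth spans 7.
The spans differ, so they are not enharmonic equivalents.

No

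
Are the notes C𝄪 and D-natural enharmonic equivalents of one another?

Yes

C## = pitch class 2 and D = pitch class 2 — the same pitch class, so they are enharmonic equivalents.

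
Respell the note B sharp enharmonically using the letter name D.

Plain D sits 2 semitones above B#, so on the letter D the same pitch needs a double flat: Dbb.

Dbb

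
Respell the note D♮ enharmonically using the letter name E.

D is pitch class 2. The letter E alone is pitch class 4.
To reach pitch class 2 from E requires an offset of -2 semitones, i.e. double flat: Ebb.

Ebb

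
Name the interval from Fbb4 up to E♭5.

Counting letters F–G–A–B–C–D–E gives a seventh.
Fbb→Eb = 12 semitones, 1 wider than the major seventh (11), so augmented.

augmented seventh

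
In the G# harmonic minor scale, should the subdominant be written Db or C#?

C#

Each scale degree takes a distinct letter name. Degree 4 of a scale on G must use the letter C.
C# and Db are enharmonically the same pitch, but only C# uses the letter C, so it is the correct spelling here.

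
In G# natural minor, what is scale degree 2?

A#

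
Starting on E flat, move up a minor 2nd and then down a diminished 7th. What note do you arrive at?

G

A minor second up from Eb is Fb (letter F, 1 semitone up).
A diminished seventh down from Fb is G (letter G, 9 semitones down).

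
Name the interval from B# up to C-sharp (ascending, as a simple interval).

Counting letters B–C gives a second.
B#→C# = 1 semitone, 1 narrower than the major second (2), so minor.

minor second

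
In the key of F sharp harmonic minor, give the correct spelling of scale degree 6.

D

Degree 6 takes the letter 5 steps above F, which is D.
In harmonic minor, degree 6 sits 8 semitones above the tonic. F# + 8 semitones is pitch class 2, spelled on D as D.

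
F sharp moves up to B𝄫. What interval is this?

doubly diminished fourth

The letter names run F→B, a span of 3 letter steps, so the interval is some kind of fourth.
F# to Bbb is 3 semitones. A perfect fourth is 5, so 3 makes it doubly diminished.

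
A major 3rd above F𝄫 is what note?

A third above F lands on the letter A.
A major third spans 4 semitones, so Fbb moves to pitch class 7. On the letter A that is Abb.

Abb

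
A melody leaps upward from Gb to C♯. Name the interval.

The letter names run G→C, a span of 3 letter steps, so the interval is some kind of fourth.
Gb to C# is 7 semitones. A perfect fourth is 5, so 7 makes it doubly augmented.

doubly augmented fourth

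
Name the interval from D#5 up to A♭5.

doubly diminished fifth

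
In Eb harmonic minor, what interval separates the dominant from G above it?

The dominant of Eb harmonic minor is Bb.
Bb up to G: letters B→G make it a sixth; 9 semitones makes it major.

major sixth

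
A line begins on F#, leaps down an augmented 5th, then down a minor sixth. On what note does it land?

An augmented fifth down from F# is Bb (letter B, 8 semitones down).
A minor sixth down from Bb is D (letter D, 8 semitones down).

D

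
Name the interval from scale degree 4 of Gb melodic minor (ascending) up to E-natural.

augmented third

Scale degree 4 of Gb melodic minor (ascending) is Cb.
Cb up to E: letters C→E make it a third; 5 semitones makes it augmented.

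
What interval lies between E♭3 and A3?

The letter names run E→A, a span of 3 letter steps, so the interval is some kind of fourth.
Eb to A is 6 semitones. A perfect fourth is 5, so 6 makes it augmented.

augmented fourth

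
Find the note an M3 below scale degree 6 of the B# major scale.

Scale degree 6 of B# major is G##.
A major third (4 semitones) below G## lands on the letter E, giving E#.

E#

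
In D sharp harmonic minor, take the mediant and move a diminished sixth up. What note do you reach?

Db

The mediant of D# harmonic minor is F#.
A diminished sixth (7 semitones) above F# lands on the letter D, giving Db.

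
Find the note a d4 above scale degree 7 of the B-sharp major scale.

Scale degree 7 of B# major is A##.
A diminished fourth (4 semitones) above A## lands on the letter D, giving D#.

D#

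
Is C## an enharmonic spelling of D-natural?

Yes

C## = pitch class 2 and D = pitch class 2 — the same pitch class, so they are enharmonic equivalents.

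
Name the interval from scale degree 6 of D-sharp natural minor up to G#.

Scale degree 6 of D# natural minor is B.
B up to G#: letters B→G make it a sixth; 9 semitones makes it major.

major sixth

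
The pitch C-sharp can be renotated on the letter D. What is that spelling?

C# is pitch class 1. The letter D alone is pitch class 2.
To reach pitch class 1 from D requires an offset of -1 semitone, i.e. flat: Db.

Db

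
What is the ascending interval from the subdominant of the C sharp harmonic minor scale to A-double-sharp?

augmented third

The subdominant of C# harmonic minor is F#.
F# up to A##: letters F→A make it a third; 5 semitones makes it augmented.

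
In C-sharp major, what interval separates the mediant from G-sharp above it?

The mediant of C# major is E#.
E# up to G#: letters E→G make it a third; 3 semitones makes it minor.

minor third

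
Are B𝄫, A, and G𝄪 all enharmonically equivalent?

Bbb = pitch class 9 and A = pitch class 9 and G## = pitch class 9 — the same pitch class, so they are enharmonic equivalents.

Yes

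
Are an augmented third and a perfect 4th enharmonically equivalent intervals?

An augmented third spans 5 semitones; a perfect fourth spans 5.
They are enharmonically equivalent.

Yes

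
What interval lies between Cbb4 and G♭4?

augmented fifth

The letter names run C→G, a span of 4 letter steps, so the interval is some kind of fifth.
Cbb to Gb is 8 semitones. A perfect fifth is 7, so 8 makes it augmented.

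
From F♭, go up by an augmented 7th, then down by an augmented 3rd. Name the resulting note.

An augmented seventh up from Fb is E (letter E, 12 semitones up).
An augmented third down from E is Cb (letter C, 5 semitones down).

Cb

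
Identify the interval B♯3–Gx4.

Counting letters B–C–D–E–F–G gives a sixth.
B#→G## = 9 semitones, exactly the major sixth.

major sixth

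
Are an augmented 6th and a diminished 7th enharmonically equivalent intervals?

No

An augmented sixth spans 10 semitones; a diminished seventh spans 9.
The spans differ, so they are not enharmonic equivalents.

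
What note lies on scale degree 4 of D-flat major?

Gb

Degree 4 takes the letter 3 steps above D, which is G.
In major, degree 4 sits 5 semitones above the tonic. Db + 5 semitones is pitch class 6, spelled on G as Gb.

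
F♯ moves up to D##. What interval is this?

Counting letters F–G–A–B–C–D gives a sixth.
F#→D## = 10 semitones, 1 wider than the major sixth (9), so augmented.

augmented sixth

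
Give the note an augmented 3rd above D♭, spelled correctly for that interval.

F#

A third above D lands on the letter F.
An augmented third spans 5 semitones, so Db moves to pitch class 6. On the letter F that is F#.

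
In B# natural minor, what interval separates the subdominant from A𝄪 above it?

augmented fourth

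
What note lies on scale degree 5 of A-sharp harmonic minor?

The A# harmonic minor scale runs A# B# C# D# E# F# G##.
Degree 5 is E#.

E#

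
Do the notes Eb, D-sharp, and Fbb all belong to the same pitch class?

Eb is pitch class 3; D# is pitch class 3; Fbb is pitch class 3.
All spellings map to pitch class 3, so they are enharmonically equivalent.

Yes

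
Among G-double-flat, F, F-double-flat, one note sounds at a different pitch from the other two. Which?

In 12-tone equal temperament, enharmonic equivalents share a pitch class. Gbb is pitch class 5; F is pitch class 5; Fbb is pitch class 3.
Gbb and F share pitch class 5, while Fbb is pitch class 3.

Fbb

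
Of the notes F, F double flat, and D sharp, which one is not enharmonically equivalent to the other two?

In 12-tone equal temperament, enharmonic equivalents share a pitch class. F is pitch class 5; Fbb is pitch class 3; D# is pitch class 3.
Fbb and D# share pitch class 3, while F is pitch class 5.

F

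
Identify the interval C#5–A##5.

Counting letters C–D–E–F–G–A gives a sixth.
C#→A## = 10 semitones, 1 wider than the major sixth (9), so augmented.

augmented sixth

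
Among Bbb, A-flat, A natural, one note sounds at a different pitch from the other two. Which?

Ab

In 12-tone equal temperament, enharmonic equivalents share a pitch class. Bbb is pitch class 9; Ab is pitch class 8; A is pitch class 9.
Bbb and A share pitch class 9, while Ab is pitch class 8.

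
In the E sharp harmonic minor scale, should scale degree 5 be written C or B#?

B#

Each scale degree takes a distinct letter name. Degree 5 of a scale on E must use the letter B.
B# and C are enharmonically the same pitch, but only B# uses the letter B, so it is the correct spelling here.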